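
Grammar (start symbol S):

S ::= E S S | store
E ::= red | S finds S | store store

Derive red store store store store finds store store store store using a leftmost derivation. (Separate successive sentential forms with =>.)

S => E S S => red S S => red E S S S => red S finds S S S S => red E S S finds S S S S => red store store S S finds S S S S => red store store store S finds S S S S => red store store store store finds S S S S => red store store store store finds store S S S => red store store store store finds store store S S => red store store store store finds store store store S => red store store store store finds store store store store

S => E S S   [S ::= E S S]
E S S => red S S   [E ::= red]
red S S => red E S S S   [S ::= E S S]
red E S S S => red S finds S S S S   [E ::= S finds S]
red S finds S S S S => red E S S finds S S S S   [S ::= E S S]
red E S S finds S S S S => red store store S S finds S S S S   [E ::= store store]
red store store S S finds S S S S => red store store store S finds S S S S   [S ::= store]
red store store store S finds S S S S => red store store store store finds S S S S   [S ::= store]
red store store store store finds S S S S => red store store store store finds store S S S   [S ::= store]
red store store store store finds store S S S => red store store store store finds store store S S   [S ::= store]
red store store store store finds store store S S => red store store store store finds store store store S   [S ::= store]
red store store store store finds store store store S => red store store store store finds store store store store   [S ::= store]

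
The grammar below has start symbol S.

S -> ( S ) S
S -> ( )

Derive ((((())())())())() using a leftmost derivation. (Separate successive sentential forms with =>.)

S => (S)S   [S -> ( S ) S]
(S)S => ((S)S)S   [S -> ( S ) S]
((S)S)S => (((S)S)S)S   [S -> ( S ) S]
(((S)S)S)S => ((((S)S)S)S)S   [S -> ( S ) S]
((((S)S)S)S)S => ((((())S)S)S)S   [S -> ( )]
((((())S)S)S)S => ((((())())S)S)S   [S -> ( )]
((((())())S)S)S => ((((())())())S)S   [S -> ( )]
((((())())())S)S => ((((())())())())S   [S -> ( )]
((((())())())())S => ((((())())())())()   [S -> ( )]

S=>(S)S=>((S)S)S=>(((S)S)S)S=>((((S)S)S)S)S=>((((())S)S)S)S=>((((())())S)S)S=>((((())())())S)S=>((((())())())())S=>((((())())())())()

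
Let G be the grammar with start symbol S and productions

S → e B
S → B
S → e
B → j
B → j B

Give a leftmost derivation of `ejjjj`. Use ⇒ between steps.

S ⇒ eB   [S → e B]
eB ⇒ ejB   [B → j B]
ejB ⇒ ejjB   [B → j B]
ejjB ⇒ ejjjB   [B → j B]
ejjjB ⇒ ejjjj   [B → j]

S ⇒ eB ⇒ ejB ⇒ ejjB ⇒ ejjjB ⇒ ejjjj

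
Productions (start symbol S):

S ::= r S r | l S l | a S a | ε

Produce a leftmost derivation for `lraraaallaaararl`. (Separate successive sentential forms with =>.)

S => lSl => lrSrl => lraSarl => lrarSrarl => lraraSararl => lraraaSaararl => lraraaaSaaararl => lraraaalSlaaararl => lraraaallaaararl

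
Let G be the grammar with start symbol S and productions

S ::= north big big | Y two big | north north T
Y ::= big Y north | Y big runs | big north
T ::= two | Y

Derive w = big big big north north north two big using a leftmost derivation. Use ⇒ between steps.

S ⇒ Y two big   [S ::= Y two big]
Y two big ⇒ big Y north two big   [Y ::= big Y north]
big Y north two big ⇒ big big Y north north two big   [Y ::= big Y north]
big big Y north north two big ⇒ big big big north north north two big   [Y ::= big north]

S ⇒ Y two big ⇒ big Y north two big ⇒ big big Y north north two big ⇒ big big big north north north two big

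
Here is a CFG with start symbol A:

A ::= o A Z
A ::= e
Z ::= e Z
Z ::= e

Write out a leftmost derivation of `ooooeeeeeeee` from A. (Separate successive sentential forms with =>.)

A=>oAZ=>ooAZZ=>oooAZZZ=>ooooAZZZZ=>ooooeZZZZ=>ooooeeZZZZ=>ooooeeeZZZZ=>ooooeeeeZZZ=>ooooeeeeeZZZ=>ooooeeeeeeZZ=>ooooeeeeeeeZ=>ooooeeeeeeee

A => oAZ   [A ::= o A Z]
oAZ => ooAZZ   [A ::= o A Z]
ooAZZ => oooAZZZ   [A ::= o A Z]
oooAZZZ => ooooAZZZZ   [A ::= o A Z]
ooooAZZZZ => ooooeZZZZ   [A ::= e]
ooooeZZZZ => ooooeeZZZZ   [Z ::= e Z]
ooooeeZZZZ => ooooeeeZZZZ   [Z ::= e Z]
ooooeeeZZZZ => ooooeeeeZZZ   [Z ::= e]
ooooeeeeZZZ => ooooeeeeeZZZ   [Z ::= e Z]
ooooeeeeeZZZ => ooooeeeeeeZZ   [Z ::= e]
ooooeeeeeeZZ => ooooeeeeeeeZ   [Z ::= e]
ooooeeeeeeeZ => ooooeeeeeeee   [Z ::= e]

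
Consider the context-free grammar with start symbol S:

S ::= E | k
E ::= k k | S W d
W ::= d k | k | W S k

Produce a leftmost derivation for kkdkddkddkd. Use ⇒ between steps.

S ⇒ E   [S ::= E]
E ⇒ SWd   [E ::= S W d]
SWd ⇒ EWd   [S ::= E]
EWd ⇒ SWdWd   [E ::= S W d]
SWdWd ⇒ EWdWd   [S ::= E]
EWdWd ⇒ SWdWdWd   [E ::= S W d]
SWdWdWd ⇒ EWdWdWd   [S ::= E]
EWdWdWd ⇒ kkWdWdWd   [E ::= k k]
kkWdWdWd ⇒ kkdkdWdWd   [W ::= d k]
kkdkdWdWd ⇒ kkdkddkdWd   [W ::= d k]
kkdkddkdWd ⇒ kkdkddkddkd   [W ::= d k]

S ⇒ E ⇒ SWd ⇒ EWd ⇒ SWdWd ⇒ EWdWd ⇒ SWdWdWd ⇒ EWdWdWd ⇒ kkWdWdWd ⇒ kkdkdWdWd ⇒ kkdkddkdWd ⇒ kkdkddkddkd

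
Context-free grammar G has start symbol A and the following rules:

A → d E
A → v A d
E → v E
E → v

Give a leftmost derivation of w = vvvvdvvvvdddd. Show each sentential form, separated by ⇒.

A ⇒ vAd   [A → v A d]
vAd ⇒ vvAdd   [A → v A d]
vvAdd ⇒ vvvAddd   [A → v A d]
vvvAddd ⇒ vvvvAdddd   [A → v A d]
vvvvAdddd ⇒ vvvvdEdddd   [A → d E]
vvvvdEdddd ⇒ vvvvdvEdddd   [E → v E]
vvvvdvEdddd ⇒ vvvvdvvEdddd   [E → v E]
vvvvdvvEdddd ⇒ vvvvdvvvEdddd   [E → v E]
vvvvdvvvEdddd ⇒ vvvvdvvvvdddd   [E → v]

A ⇒ vAd ⇒ vvAdd ⇒ vvvAddd ⇒ vvvvAdddd ⇒ vvvvdEdddd ⇒ vvvvdvEdddd ⇒ vvvvdvvEdddd ⇒ vvvvdvvvEdddd ⇒ vvvvdvvvvdddd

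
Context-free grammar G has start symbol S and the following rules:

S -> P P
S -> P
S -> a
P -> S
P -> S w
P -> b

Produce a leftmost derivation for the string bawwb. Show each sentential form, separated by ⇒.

S ⇒ PP ⇒ SwP ⇒ PwP ⇒ SwwP ⇒ PPwwP ⇒ bPwwP ⇒ bSwwP ⇒ bawwP ⇒ bawwb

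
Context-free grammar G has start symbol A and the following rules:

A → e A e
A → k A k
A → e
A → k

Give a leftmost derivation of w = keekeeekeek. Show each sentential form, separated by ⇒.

A ⇒ kAk   [A → k A k]
kAk ⇒ keAek   [A → e A e]
keAek ⇒ keeAeek   [A → e A e]
keeAeek ⇒ keekAkeek   [A → k A k]
keekAkeek ⇒ keekeAekeek   [A → e A e]
keekeAekeek ⇒ keekeeekeek   [A → e]

A ⇒ kAk ⇒ keAek ⇒ keeAeek ⇒ keekAkeek ⇒ keekeAekeek ⇒ keekeeekeek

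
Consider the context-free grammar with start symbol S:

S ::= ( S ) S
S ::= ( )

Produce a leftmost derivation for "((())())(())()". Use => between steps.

S => (S)S   [S ::= ( S ) S]
(S)S => ((S)S)S   [S ::= ( S ) S]
((S)S)S => ((())S)S   [S ::= ( )]
((())S)S => ((())())S   [S ::= ( )]
((())())S => ((())())(S)S   [S ::= ( S ) S]
((())())(S)S => ((())())(())S   [S ::= ( )]
((())())(())S => ((())())(())()   [S ::= ( )]

S=>(S)S=>((S)S)S=>((())S)S=>((())())S=>((())())(S)S=>((())())(())S=>((())())(())()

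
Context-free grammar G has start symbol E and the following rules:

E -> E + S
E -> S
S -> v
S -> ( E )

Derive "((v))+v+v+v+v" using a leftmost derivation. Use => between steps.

E => E+S => E+S+S => E+S+S+S => E+S+S+S+S => S+S+S+S+S => (E)+S+S+S+S => (S)+S+S+S+S => ((E))+S+S+S+S => ((S))+S+S+S+S => ((v))+S+S+S+S => ((v))+v+S+S+S => ((v))+v+v+S+S => ((v))+v+v+v+S => ((v))+v+v+v+v

E => E+S   [E -> E + S]
E+S => E+S+S   [E -> E + S]
E+S+S => E+S+S+S   [E -> E + S]
E+S+S+S => E+S+S+S+S   [E -> E + S]
E+S+S+S+S => S+S+S+S+S   [E -> S]
S+S+S+S+S => (E)+S+S+S+S   [S -> ( E )]
(E)+S+S+S+S => (S)+S+S+S+S   [E -> S]
(S)+S+S+S+S => ((E))+S+S+S+S   [S -> ( E )]
((E))+S+S+S+S => ((S))+S+S+S+S   [E -> S]
((S))+S+S+S+S => ((v))+S+S+S+S   [S -> v]
((v))+S+S+S+S => ((v))+v+S+S+S   [S -> v]
((v))+v+S+S+S => ((v))+v+v+S+S   [S -> v]
((v))+v+v+S+S => ((v))+v+v+v+S   [S -> v]
((v))+v+v+v+S => ((v))+v+v+v+v   [S -> v]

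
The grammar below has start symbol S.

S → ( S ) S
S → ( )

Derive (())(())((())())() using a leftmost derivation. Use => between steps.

S => (S)S => (())S => (())(S)S => (())(())S => (())(())(S)S => (())(())((S)S)S => (())(())((())S)S => (())(())((())())S => (())(())((())())()

S => (S)S   [S → ( S ) S]
(S)S => (())S   [S → ( )]
(())S => (())(S)S   [S → ( S ) S]
(())(S)S => (())(())S   [S → ( )]
(())(())S => (())(())(S)S   [S → ( S ) S]
(())(())(S)S => (())(())((S)S)S   [S → ( S ) S]
(())(())((S)S)S => (())(())((())S)S   [S → ( )]
(())(())((())S)S => (())(())((())())S   [S → ( )]
(())(())((())())S => (())(())((())())()   [S → ( )]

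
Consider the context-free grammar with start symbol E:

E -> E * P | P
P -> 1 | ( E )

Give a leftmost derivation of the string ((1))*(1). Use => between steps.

E => E*P => P*P => (E)*P => (P)*P => ((E))*P => ((P))*P => ((1))*P => ((1))*(E) => ((1))*(P) => ((1))*(1)

E => E*P   [E -> E * P]
E*P => P*P   [E -> P]
P*P => (E)*P   [P -> ( E )]
(E)*P => (P)*P   [E -> P]
(P)*P => ((E))*P   [P -> ( E )]
((E))*P => ((P))*P   [E -> P]
((P))*P => ((1))*P   [P -> 1]
((1))*P => ((1))*(E)   [P -> ( E )]
((1))*(E) => ((1))*(P)   [E -> P]
((1))*(P) => ((1))*(1)   [P -> 1]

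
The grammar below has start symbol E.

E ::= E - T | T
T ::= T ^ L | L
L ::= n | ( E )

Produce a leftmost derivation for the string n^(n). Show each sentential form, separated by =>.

E => T   [E ::= T]
T => T^L   [T ::= T ^ L]
T^L => L^L   [T ::= L]
L^L => n^L   [L ::= n]
n^L => n^(E)   [L ::= ( E )]
n^(E) => n^(T)   [E ::= T]
n^(T) => n^(L)   [T ::= L]
n^(L) => n^(n)   [L ::= n]

E=>T=>T^L=>L^L=>n^L=>n^(E)=>n^(T)=>n^(L)=>n^(n)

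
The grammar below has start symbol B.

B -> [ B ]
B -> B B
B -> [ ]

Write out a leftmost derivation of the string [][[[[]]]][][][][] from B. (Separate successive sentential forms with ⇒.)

B⇒BB⇒BBB⇒[]BB⇒[]BBB⇒[]BBBB⇒[]BBBBB⇒[][B]BBBB⇒[][[B]]BBBB⇒[][[[B]]]BBBB⇒[][[[[]]]]BBBB⇒[][[[[]]]][]BBB⇒[][[[[]]]][][]BB⇒[][[[[]]]][][][]B⇒[][[[[]]]][][][][]

B ⇒ BB   [B -> B B]
BB ⇒ BBB   [B -> B B]
BBB ⇒ []BB   [B -> [ ]]
[]BB ⇒ []BBB   [B -> B B]
[]BBB ⇒ []BBBB   [B -> B B]
[]BBBB ⇒ []BBBBB   [B -> B B]
[]BBBBB ⇒ [][B]BBBB   [B -> [ B ]]
[][B]BBBB ⇒ [][[B]]BBBB   [B -> [ B ]]
[][[B]]BBBB ⇒ [][[[B]]]BBBB   [B -> [ B ]]
[][[[B]]]BBBB ⇒ [][[[[]]]]BBBB   [B -> [ ]]
[][[[[]]]]BBBB ⇒ [][[[[]]]][]BBB   [B -> [ ]]
[][[[[]]]][]BBB ⇒ [][[[[]]]][][]BB   [B -> [ ]]
[][[[[]]]][][]BB ⇒ [][[[[]]]][][][]B   [B -> [ ]]
[][[[[]]]][][][]B ⇒ [][[[[]]]][][][][]   [B -> [ ]]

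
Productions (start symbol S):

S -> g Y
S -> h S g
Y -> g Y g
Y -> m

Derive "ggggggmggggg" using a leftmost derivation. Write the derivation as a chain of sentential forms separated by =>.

S=>gY=>ggYg=>gggYgg=>ggggYggg=>gggggYgggg=>ggggggYggggg=>ggggggmggggg

S => gY   [S -> g Y]
gY => ggYg   [Y -> g Y g]
ggYg => gggYgg   [Y -> g Y g]
gggYgg => ggggYggg   [Y -> g Y g]
ggggYggg => gggggYgggg   [Y -> g Y g]
gggggYgggg => ggggggYggggg   [Y -> g Y g]
ggggggYggggg => ggggggmggggg   [Y -> m]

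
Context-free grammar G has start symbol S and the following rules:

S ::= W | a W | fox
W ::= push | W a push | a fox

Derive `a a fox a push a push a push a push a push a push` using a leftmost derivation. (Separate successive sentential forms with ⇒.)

S ⇒ a W ⇒ a W a push ⇒ a W a push a push ⇒ a W a push a push a push ⇒ a W a push a push a push a push ⇒ a W a push a push a push a push a push ⇒ a W a push a push a push a push a push a push ⇒ a a fox a push a push a push a push a push a push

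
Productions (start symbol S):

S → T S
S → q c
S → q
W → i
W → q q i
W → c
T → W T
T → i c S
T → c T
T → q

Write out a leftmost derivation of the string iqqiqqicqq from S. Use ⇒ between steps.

S ⇒ TS ⇒ WTS ⇒ iTS ⇒ iWTS ⇒ iqqiTS ⇒ iqqiWTS ⇒ iqqiqqiTS ⇒ iqqiqqicTS ⇒ iqqiqqicqS ⇒ iqqiqqicqq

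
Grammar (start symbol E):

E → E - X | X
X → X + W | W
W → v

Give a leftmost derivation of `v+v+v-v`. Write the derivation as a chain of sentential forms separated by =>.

E => E-X   [E → E - X]
E-X => X-X   [E → X]
X-X => X+W-X   [X → X + W]
X+W-X => X+W+W-X   [X → X + W]
X+W+W-X => W+W+W-X   [X → W]
W+W+W-X => v+W+W-X   [W → v]
v+W+W-X => v+v+W-X   [W → v]
v+v+W-X => v+v+v-X   [W → v]
v+v+v-X => v+v+v-W   [X → W]
v+v+v-W => v+v+v-v   [W → v]

E => E-X => X-X => X+W-X => X+W+W-X => W+W+W-X => v+W+W-X => v+v+W-X => v+v+v-X => v+v+v-W => v+v+v-v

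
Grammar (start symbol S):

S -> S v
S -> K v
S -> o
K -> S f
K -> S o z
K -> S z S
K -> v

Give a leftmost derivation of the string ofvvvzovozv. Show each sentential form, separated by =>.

S=>Kv=>Sozv=>Kvozv=>SzSvozv=>SvzSvozv=>SvvzSvozv=>KvvvzSvozv=>SfvvvzSvozv=>ofvvvzSvozv=>ofvvvzovozv

S => Kv   [S -> K v]
Kv => Sozv   [K -> S o z]
Sozv => Kvozv   [S -> K v]
Kvozv => SzSvozv   [K -> S z S]
SzSvozv => SvzSvozv   [S -> S v]
SvzSvozv => SvvzSvozv   [S -> S v]
SvvzSvozv => KvvvzSvozv   [S -> K v]
KvvvzSvozv => SfvvvzSvozv   [K -> S f]
SfvvvzSvozv => ofvvvzSvozv   [S -> o]
ofvvvzSvozv => ofvvvzovozv   [S -> o]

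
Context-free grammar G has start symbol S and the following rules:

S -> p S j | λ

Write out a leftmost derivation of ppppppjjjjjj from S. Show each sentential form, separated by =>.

S=>pSj=>ppSjj=>pppSjjj=>ppppSjjjj=>pppppSjjjjj=>ppppppSjjjjjj=>ppppppjjjjjj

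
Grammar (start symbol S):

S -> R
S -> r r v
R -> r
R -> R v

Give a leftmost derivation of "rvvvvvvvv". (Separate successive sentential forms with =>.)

S => R => Rv => Rvv => Rvvv => Rvvvv => Rvvvvv => Rvvvvvv => Rvvvvvvv => Rvvvvvvvv => rvvvvvvvv

S => R   [S -> R]
R => Rv   [R -> R v]
Rv => Rvv   [R -> R v]
Rvv => Rvvv   [R -> R v]
Rvvv => Rvvvv   [R -> R v]
Rvvvv => Rvvvvv   [R -> R v]
Rvvvvv => Rvvvvvv   [R -> R v]
Rvvvvvv => Rvvvvvvv   [R -> R v]
Rvvvvvvv => Rvvvvvvvv   [R -> R v]
Rvvvvvvvv => rvvvvvvvv   [R -> r]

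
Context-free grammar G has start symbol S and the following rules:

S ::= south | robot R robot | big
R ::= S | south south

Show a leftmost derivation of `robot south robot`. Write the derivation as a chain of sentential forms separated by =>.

S => robot R robot => robot S robot => robot south robot

S => robot R robot   [S ::= robot R robot]
robot R robot => robot S robot   [R ::= S]
robot S robot => robot south robot   [S ::= south]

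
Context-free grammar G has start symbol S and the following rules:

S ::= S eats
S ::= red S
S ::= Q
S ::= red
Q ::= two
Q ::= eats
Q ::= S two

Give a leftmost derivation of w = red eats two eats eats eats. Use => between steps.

S => S eats   [S ::= S eats]
S eats => S eats eats   [S ::= S eats]
S eats eats => S eats eats eats   [S ::= S eats]
S eats eats eats => Q eats eats eats   [S ::= Q]
Q eats eats eats => S two eats eats eats   [Q ::= S two]
S two eats eats eats => S eats two eats eats eats   [S ::= S eats]
S eats two eats eats eats => red eats two eats eats eats   [S ::= red]

S => S eats => S eats eats => S eats eats eats => Q eats eats eats => S two eats eats eats => S eats two eats eats eats => red eats two eats eats eats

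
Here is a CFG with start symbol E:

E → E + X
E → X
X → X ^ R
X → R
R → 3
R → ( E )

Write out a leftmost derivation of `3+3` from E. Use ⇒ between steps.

E⇒E+X⇒X+X⇒R+X⇒3+X⇒3+R⇒3+3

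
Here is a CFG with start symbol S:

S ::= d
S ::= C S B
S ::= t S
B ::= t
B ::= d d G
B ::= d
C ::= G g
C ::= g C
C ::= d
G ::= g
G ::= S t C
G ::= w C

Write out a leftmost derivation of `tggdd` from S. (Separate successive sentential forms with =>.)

S => tS => tCSB => tGgSB => tggSB => tggdB => tggdd

S => tS   [S ::= t S]
tS => tCSB   [S ::= C S B]
tCSB => tGgSB   [C ::= G g]
tGgSB => tggSB   [G ::= g]
tggSB => tggdB   [S ::= d]
tggdB => tggdd   [B ::= d]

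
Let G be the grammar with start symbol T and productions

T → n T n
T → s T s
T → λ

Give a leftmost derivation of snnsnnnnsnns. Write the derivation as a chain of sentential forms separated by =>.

T => sTs => snTns => snnTnns => snnsTsnns => snnsnTnsnns => snnsnnTnnsnns => snnsnnnnsnns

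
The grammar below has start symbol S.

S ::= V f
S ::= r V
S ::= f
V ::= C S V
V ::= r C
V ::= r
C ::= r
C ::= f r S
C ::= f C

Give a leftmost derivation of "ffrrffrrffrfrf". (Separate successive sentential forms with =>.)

S => Vf   [S ::= V f]
Vf => CSVf   [V ::= C S V]
CSVf => fCSVf   [C ::= f C]
fCSVf => ffrSSVf   [C ::= f r S]
ffrSSVf => ffrrVSVf   [S ::= r V]
ffrrVSVf => ffrrCSVSVf   [V ::= C S V]
ffrrCSVSVf => ffrrfCSVSVf   [C ::= f C]
ffrrfCSVSVf => ffrrffrSSVSVf   [C ::= f r S]
ffrrffrSSVSVf => ffrrffrVfSVSVf   [S ::= V f]
ffrrffrVfSVSVf => ffrrffrrfSVSVf   [V ::= r]
ffrrffrrfSVSVf => ffrrffrrffVSVf   [S ::= f]
ffrrffrrffVSVf => ffrrffrrffrSVf   [V ::= r]
ffrrffrrffrSVf => ffrrffrrffrfVf   [S ::= f]
ffrrffrrffrfVf => ffrrffrrffrfrf   [V ::= r]

S => Vf => CSVf => fCSVf => ffrSSVf => ffrrVSVf => ffrrCSVSVf => ffrrfCSVSVf => ffrrffrSSVSVf => ffrrffrVfSVSVf => ffrrffrrfSVSVf => ffrrffrrffVSVf => ffrrffrrffrSVf => ffrrffrrffrfVf => ffrrffrrffrfrf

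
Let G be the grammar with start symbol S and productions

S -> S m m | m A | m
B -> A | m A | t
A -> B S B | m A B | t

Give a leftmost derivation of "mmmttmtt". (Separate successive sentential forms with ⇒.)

S ⇒ mA ⇒ mmAB ⇒ mmBSBB ⇒ mmASBB ⇒ mmmABSBB ⇒ mmmtBSBB ⇒ mmmttSBB ⇒ mmmttmBB ⇒ mmmttmtB ⇒ mmmttmtt

S ⇒ mA   [S -> m A]
mA ⇒ mmAB   [A -> m A B]
mmAB ⇒ mmBSBB   [A -> B S B]
mmBSBB ⇒ mmASBB   [B -> A]
mmASBB ⇒ mmmABSBB   [A -> m A B]
mmmABSBB ⇒ mmmtBSBB   [A -> t]
mmmtBSBB ⇒ mmmttSBB   [B -> t]
mmmttSBB ⇒ mmmttmBB   [S -> m]
mmmttmBB ⇒ mmmttmtB   [B -> t]
mmmttmtB ⇒ mmmttmtt   [B -> t]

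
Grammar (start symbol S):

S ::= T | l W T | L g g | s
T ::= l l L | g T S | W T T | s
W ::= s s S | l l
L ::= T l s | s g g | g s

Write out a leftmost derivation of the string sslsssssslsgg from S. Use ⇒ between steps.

S ⇒ Lgg ⇒ Tlsgg ⇒ WTTlsgg ⇒ ssSTTlsgg ⇒ sslWTTTlsgg ⇒ sslssSTTTlsgg ⇒ sslsssTTTlsgg ⇒ sslssssTTlsgg ⇒ sslsssssTlsgg ⇒ sslsssssslsgg

S ⇒ Lgg   [S ::= L g g]
Lgg ⇒ Tlsgg   [L ::= T l s]
Tlsgg ⇒ WTTlsgg   [T ::= W T T]
WTTlsgg ⇒ ssSTTlsgg   [W ::= s s S]
ssSTTlsgg ⇒ sslWTTTlsgg   [S ::= l W T]
sslWTTTlsgg ⇒ sslssSTTTlsgg   [W ::= s s S]
sslssSTTTlsgg ⇒ sslsssTTTlsgg   [S ::= s]
sslsssTTTlsgg ⇒ sslssssTTlsgg   [T ::= s]
sslssssTTlsgg ⇒ sslsssssTlsgg   [T ::= s]
sslsssssTlsgg ⇒ sslsssssslsgg   [T ::= s]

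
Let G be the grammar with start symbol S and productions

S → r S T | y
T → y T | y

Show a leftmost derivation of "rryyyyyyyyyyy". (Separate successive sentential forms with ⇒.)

S ⇒ rST ⇒ rrSTT ⇒ rryTT ⇒ rryyT ⇒ rryyyT ⇒ rryyyyT ⇒ rryyyyyT ⇒ rryyyyyyT ⇒ rryyyyyyyT ⇒ rryyyyyyyyT ⇒ rryyyyyyyyyT ⇒ rryyyyyyyyyyT ⇒ rryyyyyyyyyyy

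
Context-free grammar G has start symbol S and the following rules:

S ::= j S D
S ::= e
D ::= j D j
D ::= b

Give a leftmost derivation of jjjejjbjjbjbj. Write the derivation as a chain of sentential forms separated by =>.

S=>jSD=>jjSDD=>jjjSDDD=>jjjeDDD=>jjjejDjDD=>jjjejjDjjDD=>jjjejjbjjDD=>jjjejjbjjbD=>jjjejjbjjbjDj=>jjjejjbjjbjbj

S => jSD   [S ::= j S D]
jSD => jjSDD   [S ::= j S D]
jjSDD => jjjSDDD   [S ::= j S D]
jjjSDDD => jjjeDDD   [S ::= e]
jjjeDDD => jjjejDjDD   [D ::= j D j]
jjjejDjDD => jjjejjDjjDD   [D ::= j D j]
jjjejjDjjDD => jjjejjbjjDD   [D ::= b]
jjjejjbjjDD => jjjejjbjjbD   [D ::= b]
jjjejjbjjbD => jjjejjbjjbjDj   [D ::= j D j]
jjjejjbjjbjDj => jjjejjbjjbjbj   [D ::= b]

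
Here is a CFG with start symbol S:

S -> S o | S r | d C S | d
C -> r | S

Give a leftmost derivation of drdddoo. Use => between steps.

S => So   [S -> S o]
So => dCSo   [S -> d C S]
dCSo => drSo   [C -> r]
drSo => drSoo   [S -> S o]
drSoo => drdCSoo   [S -> d C S]
drdCSoo => drdSSoo   [C -> S]
drdSSoo => drddSoo   [S -> d]
drddSoo => drdddoo   [S -> d]

S => So => dCSo => drSo => drSoo => drdCSoo => drdSSoo => drddSoo => drdddoo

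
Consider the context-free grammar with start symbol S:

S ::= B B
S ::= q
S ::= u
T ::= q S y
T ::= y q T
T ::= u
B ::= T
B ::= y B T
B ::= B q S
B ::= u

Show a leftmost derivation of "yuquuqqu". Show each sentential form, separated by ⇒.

S⇒BB⇒BqSB⇒yBTqSB⇒yBqSTqSB⇒yuqSTqSB⇒yuquTqSB⇒yuquuqSB⇒yuquuqqB⇒yuquuqqu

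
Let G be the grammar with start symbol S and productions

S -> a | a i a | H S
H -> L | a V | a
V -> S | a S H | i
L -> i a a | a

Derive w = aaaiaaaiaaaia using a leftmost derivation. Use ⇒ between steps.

S⇒HS⇒aVS⇒aaSHS⇒aaHSHS⇒aaLSHS⇒aaaSHS⇒aaaHSHS⇒aaaLSHS⇒aaaiaaSHS⇒aaaiaaaiaHS⇒aaaiaaaiaaS⇒aaaiaaaiaaaia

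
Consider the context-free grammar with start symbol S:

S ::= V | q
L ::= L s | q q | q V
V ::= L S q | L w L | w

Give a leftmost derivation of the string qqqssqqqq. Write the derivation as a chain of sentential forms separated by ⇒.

S ⇒ V   [S ::= V]
V ⇒ LSq   [V ::= L S q]
LSq ⇒ qVSq   [L ::= q V]
qVSq ⇒ qLSqSq   [V ::= L S q]
qLSqSq ⇒ qLsSqSq   [L ::= L s]
qLsSqSq ⇒ qLssSqSq   [L ::= L s]
qLssSqSq ⇒ qqqssSqSq   [L ::= q q]
qqqssSqSq ⇒ qqqssqqSq   [S ::= q]
qqqssqqSq ⇒ qqqssqqqq   [S ::= q]

S⇒V⇒LSq⇒qVSq⇒qLSqSq⇒qLsSqSq⇒qLssSqSq⇒qqqssSqSq⇒qqqssqqSq⇒qqqssqqqq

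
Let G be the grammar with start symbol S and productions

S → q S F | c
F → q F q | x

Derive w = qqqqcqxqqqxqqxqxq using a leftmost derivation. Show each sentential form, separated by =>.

S => qSF => qqSFF => qqqSFFF => qqqqSFFFF => qqqqcFFFF => qqqqcqFqFFF => qqqqcqxqFFF => qqqqcqxqqFqFF => qqqqcqxqqqFqqFF => qqqqcqxqqqxqqFF => qqqqcqxqqqxqqxF => qqqqcqxqqqxqqxqFq => qqqqcqxqqqxqqxqxq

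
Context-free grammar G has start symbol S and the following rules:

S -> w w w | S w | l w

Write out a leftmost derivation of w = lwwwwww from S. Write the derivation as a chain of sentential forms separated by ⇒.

S ⇒ Sw   [S -> S w]
Sw ⇒ Sww   [S -> S w]
Sww ⇒ Swww   [S -> S w]
Swww ⇒ Swwww   [S -> S w]
Swwww ⇒ Swwwww   [S -> S w]
Swwwww ⇒ lwwwwww   [S -> l w]

S ⇒ Sw ⇒ Sww ⇒ Swww ⇒ Swwww ⇒ Swwwww ⇒ lwwwwww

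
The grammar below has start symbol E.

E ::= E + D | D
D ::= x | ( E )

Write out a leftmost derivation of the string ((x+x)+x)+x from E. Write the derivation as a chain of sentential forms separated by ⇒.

E⇒E+D⇒D+D⇒(E)+D⇒(E+D)+D⇒(D+D)+D⇒((E)+D)+D⇒((E+D)+D)+D⇒((D+D)+D)+D⇒((x+D)+D)+D⇒((x+x)+D)+D⇒((x+x)+x)+D⇒((x+x)+x)+x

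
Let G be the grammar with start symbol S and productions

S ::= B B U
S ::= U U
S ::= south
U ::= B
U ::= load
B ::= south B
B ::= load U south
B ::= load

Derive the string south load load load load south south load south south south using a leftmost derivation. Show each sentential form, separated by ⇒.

S ⇒ U U   [S ::= U U]
U U ⇒ B U   [U ::= B]
B U ⇒ south B U   [B ::= south B]
south B U ⇒ south load U   [B ::= load]
south load U ⇒ south load B   [U ::= B]
south load B ⇒ south load load U south   [B ::= load U south]
south load load U south ⇒ south load load B south   [U ::= B]
south load load B south ⇒ south load load load U south south   [B ::= load U south]
south load load load U south south ⇒ south load load load B south south   [U ::= B]
south load load load B south south ⇒ south load load load load U south south south   [B ::= load U south]
south load load load load U south south south ⇒ south load load load load B south south south   [U ::= B]
south load load load load B south south south ⇒ south load load load load south B south south south   [B ::= south B]
south load load load load south B south south south ⇒ south load load load load south south B south south south   [B ::= south B]
south load load load load south south B south south south ⇒ south load load load load south south load south south south   [B ::= load]

S ⇒ U U ⇒ B U ⇒ south B U ⇒ south load U ⇒ south load B ⇒ south load load U south ⇒ south load load B south ⇒ south load load load U south south ⇒ south load load load B south south ⇒ south load load load load U south south south ⇒ south load load load load B south south south ⇒ south load load load load south B south south south ⇒ south load load load load south south B south south south ⇒ south load load load load south south load south south south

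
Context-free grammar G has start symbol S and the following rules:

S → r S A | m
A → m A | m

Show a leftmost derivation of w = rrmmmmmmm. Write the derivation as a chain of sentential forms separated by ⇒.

S ⇒ rSA   [S → r S A]
rSA ⇒ rrSAA   [S → r S A]
rrSAA ⇒ rrmAA   [S → m]
rrmAA ⇒ rrmmAA   [A → m A]
rrmmAA ⇒ rrmmmAA   [A → m A]
rrmmmAA ⇒ rrmmmmA   [A → m]
rrmmmmA ⇒ rrmmmmmA   [A → m A]
rrmmmmmA ⇒ rrmmmmmmA   [A → m A]
rrmmmmmmA ⇒ rrmmmmmmm   [A → m]

S ⇒ rSA ⇒ rrSAA ⇒ rrmAA ⇒ rrmmAA ⇒ rrmmmAA ⇒ rrmmmmA ⇒ rrmmmmmA ⇒ rrmmmmmmA ⇒ rrmmmmmmm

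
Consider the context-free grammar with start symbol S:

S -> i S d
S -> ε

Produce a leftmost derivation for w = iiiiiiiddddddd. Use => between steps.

S => iSd   [S -> i S d]
iSd => iiSdd   [S -> i S d]
iiSdd => iiiSddd   [S -> i S d]
iiiSddd => iiiiSdddd   [S -> i S d]
iiiiSdddd => iiiiiSddddd   [S -> i S d]
iiiiiSddddd => iiiiiiSdddddd   [S -> i S d]
iiiiiiSdddddd => iiiiiiiSddddddd   [S -> i S d]
iiiiiiiSddddddd => iiiiiiiddddddd   [S -> ε]

S => iSd => iiSdd => iiiSddd => iiiiSdddd => iiiiiSddddd => iiiiiiSdddddd => iiiiiiiSddddddd => iiiiiiiddddddd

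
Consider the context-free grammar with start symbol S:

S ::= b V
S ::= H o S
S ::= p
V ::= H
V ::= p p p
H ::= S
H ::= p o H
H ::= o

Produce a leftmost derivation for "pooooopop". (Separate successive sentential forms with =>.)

S => HoS => SoS => HoSoS => poHoSoS => poooSoS => poooHoSoS => poooooSoS => pooooopoS => pooooopop

S => HoS   [S ::= H o S]
HoS => SoS   [H ::= S]
SoS => HoSoS   [S ::= H o S]
HoSoS => poHoSoS   [H ::= p o H]
poHoSoS => poooSoS   [H ::= o]
poooSoS => poooHoSoS   [S ::= H o S]
poooHoSoS => poooooSoS   [H ::= o]
poooooSoS => pooooopoS   [S ::= p]
pooooopoS => pooooopop   [S ::= p]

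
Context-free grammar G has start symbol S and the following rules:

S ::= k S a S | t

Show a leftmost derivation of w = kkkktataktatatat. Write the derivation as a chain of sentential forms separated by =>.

S => kSaS => kkSaSaS => kkkSaSaSaS => kkkkSaSaSaSaS => kkkktaSaSaSaS => kkkktataSaSaS => kkkktatakSaSaSaS => kkkktataktaSaSaS => kkkktataktataSaS => kkkktataktatataS => kkkktataktatatat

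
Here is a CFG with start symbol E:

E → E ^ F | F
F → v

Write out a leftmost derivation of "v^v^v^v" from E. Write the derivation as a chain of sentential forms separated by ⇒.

E⇒E^F⇒E^F^F⇒E^F^F^F⇒F^F^F^F⇒v^F^F^F⇒v^v^F^F⇒v^v^v^F⇒v^v^v^v

E ⇒ E^F   [E → E ^ F]
E^F ⇒ E^F^F   [E → E ^ F]
E^F^F ⇒ E^F^F^F   [E → E ^ F]
E^F^F^F ⇒ F^F^F^F   [E → F]
F^F^F^F ⇒ v^F^F^F   [F → v]
v^F^F^F ⇒ v^v^F^F   [F → v]
v^v^F^F ⇒ v^v^v^F   [F → v]
v^v^v^F ⇒ v^v^v^v   [F → v]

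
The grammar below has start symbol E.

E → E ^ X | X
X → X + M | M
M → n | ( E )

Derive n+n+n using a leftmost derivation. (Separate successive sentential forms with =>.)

E => X   [E → X]
X => X+M   [X → X + M]
X+M => X+M+M   [X → X + M]
X+M+M => M+M+M   [X → M]
M+M+M => n+M+M   [M → n]
n+M+M => n+n+M   [M → n]
n+n+M => n+n+n   [M → n]

E => X => X+M => X+M+M => M+M+M => n+M+M => n+n+M => n+n+n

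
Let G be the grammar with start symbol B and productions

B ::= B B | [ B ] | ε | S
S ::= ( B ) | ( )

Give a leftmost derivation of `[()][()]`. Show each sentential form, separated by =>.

B => BB   [B ::= B B]
BB => [B]B   [B ::= [ B ]]
[B]B => [S]B   [B ::= S]
[S]B => [()]B   [S ::= ( )]
[()]B => [()]BB   [B ::= B B]
[()]BB => [()]BBB   [B ::= B B]
[()]BBB => [()][B]BB   [B ::= [ B ]]
[()][B]BB => [()][S]BB   [B ::= S]
[()][S]BB => [()][()]BB   [S ::= ( )]
[()][()]BB => [()][()]B   [B ::= ε]
[()][()]B => [()][()]   [B ::= ε]

B=>BB=>[B]B=>[S]B=>[()]B=>[()]BB=>[()]BBB=>[()][B]BB=>[()][S]BB=>[()][()]BB=>[()][()]B=>[()][()]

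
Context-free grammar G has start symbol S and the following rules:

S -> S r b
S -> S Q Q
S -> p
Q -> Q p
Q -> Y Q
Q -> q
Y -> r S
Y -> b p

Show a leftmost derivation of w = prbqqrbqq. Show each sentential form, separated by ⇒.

S ⇒ SQQ ⇒ SrbQQ ⇒ SQQrbQQ ⇒ SrbQQrbQQ ⇒ prbQQrbQQ ⇒ prbqQrbQQ ⇒ prbqqrbQQ ⇒ prbqqrbqQ ⇒ prbqqrbqq

S ⇒ SQQ   [S -> S Q Q]
SQQ ⇒ SrbQQ   [S -> S r b]
SrbQQ ⇒ SQQrbQQ   [S -> S Q Q]
SQQrbQQ ⇒ SrbQQrbQQ   [S -> S r b]
SrbQQrbQQ ⇒ prbQQrbQQ   [S -> p]
prbQQrbQQ ⇒ prbqQrbQQ   [Q -> q]
prbqQrbQQ ⇒ prbqqrbQQ   [Q -> q]
prbqqrbQQ ⇒ prbqqrbqQ   [Q -> q]
prbqqrbqQ ⇒ prbqqrbqq   [Q -> q]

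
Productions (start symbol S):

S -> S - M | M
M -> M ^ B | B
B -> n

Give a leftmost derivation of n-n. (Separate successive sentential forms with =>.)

S=>S-M=>M-M=>B-M=>n-M=>n-B=>n-n

S => S-M   [S -> S - M]
S-M => M-M   [S -> M]
M-M => B-M   [M -> B]
B-M => n-M   [B -> n]
n-M => n-B   [M -> B]
n-B => n-n   [B -> n]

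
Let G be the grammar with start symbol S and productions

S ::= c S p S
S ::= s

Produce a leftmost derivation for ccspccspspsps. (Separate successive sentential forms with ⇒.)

S ⇒ cSpS ⇒ ccSpSpS ⇒ ccspSpS ⇒ ccspcSpSpS ⇒ ccspccSpSpSpS ⇒ ccspccspSpSpS ⇒ ccspccspspSpS ⇒ ccspccspspspS ⇒ ccspccspspsps

S ⇒ cSpS   [S ::= c S p S]
cSpS ⇒ ccSpSpS   [S ::= c S p S]
ccSpSpS ⇒ ccspSpS   [S ::= s]
ccspSpS ⇒ ccspcSpSpS   [S ::= c S p S]
ccspcSpSpS ⇒ ccspccSpSpSpS   [S ::= c S p S]
ccspccSpSpSpS ⇒ ccspccspSpSpS   [S ::= s]
ccspccspSpSpS ⇒ ccspccspspSpS   [S ::= s]
ccspccspspSpS ⇒ ccspccspspspS   [S ::= s]
ccspccspspspS ⇒ ccspccspspsps   [S ::= s]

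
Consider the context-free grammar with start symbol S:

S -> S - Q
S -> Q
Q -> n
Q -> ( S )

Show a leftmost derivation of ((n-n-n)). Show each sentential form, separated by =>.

S => Q => (S) => (Q) => ((S)) => ((S-Q)) => ((S-Q-Q)) => ((Q-Q-Q)) => ((n-Q-Q)) => ((n-n-Q)) => ((n-n-n))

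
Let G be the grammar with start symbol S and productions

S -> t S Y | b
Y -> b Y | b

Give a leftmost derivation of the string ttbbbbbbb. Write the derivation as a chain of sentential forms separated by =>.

S => tSY => ttSYY => ttbYY => ttbbYY => ttbbbYY => ttbbbbYY => ttbbbbbY => ttbbbbbbY => ttbbbbbbb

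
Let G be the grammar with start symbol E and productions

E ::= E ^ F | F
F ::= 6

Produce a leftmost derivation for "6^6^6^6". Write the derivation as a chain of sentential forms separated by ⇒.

E⇒E^F⇒E^F^F⇒E^F^F^F⇒F^F^F^F⇒6^F^F^F⇒6^6^F^F⇒6^6^6^F⇒6^6^6^6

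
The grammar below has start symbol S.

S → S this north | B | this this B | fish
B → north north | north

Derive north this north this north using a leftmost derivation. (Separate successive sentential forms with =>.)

S => S this north   [S → S this north]
S this north => S this north this north   [S → S this north]
S this north this north => B this north this north   [S → B]
B this north this north => north this north this north   [B → north]

S => S this north => S this north this north => B this north this north => north this north this north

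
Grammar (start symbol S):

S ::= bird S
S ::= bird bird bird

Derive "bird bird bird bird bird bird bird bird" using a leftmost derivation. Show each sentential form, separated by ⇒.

S ⇒ bird S ⇒ bird bird S ⇒ bird bird bird S ⇒ bird bird bird bird S ⇒ bird bird bird bird bird S ⇒ bird bird bird bird bird bird bird bird

S ⇒ bird S   [S ::= bird S]
bird S ⇒ bird bird S   [S ::= bird S]
bird bird S ⇒ bird bird bird S   [S ::= bird S]
bird bird bird S ⇒ bird bird bird bird S   [S ::= bird S]
bird bird bird bird S ⇒ bird bird bird bird bird S   [S ::= bird S]
bird bird bird bird bird S ⇒ bird bird bird bird bird bird bird bird   [S ::= bird bird bird]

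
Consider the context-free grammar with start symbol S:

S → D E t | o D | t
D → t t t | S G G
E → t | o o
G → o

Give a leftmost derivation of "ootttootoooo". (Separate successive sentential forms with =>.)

S => oD => oSGG => ooDGG => ooSGGGG => ooDEtGGGG => ootttEtGGGG => ootttootGGGG => ootttootoGGG => ootttootooGG => ootttootoooG => ootttootoooo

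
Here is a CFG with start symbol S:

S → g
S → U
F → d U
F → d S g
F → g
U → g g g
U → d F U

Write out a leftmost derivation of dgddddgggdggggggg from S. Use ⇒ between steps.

S⇒U⇒dFU⇒dgU⇒dgdFU⇒dgddUU⇒dgdddFUU⇒dgddddUUU⇒dgddddgggUU⇒dgddddgggdFUU⇒dgddddgggdgUU⇒dgddddgggdggggU⇒dgddddgggdggggggg

S ⇒ U   [S → U]
U ⇒ dFU   [U → d F U]
dFU ⇒ dgU   [F → g]
dgU ⇒ dgdFU   [U → d F U]
dgdFU ⇒ dgddUU   [F → d U]
dgddUU ⇒ dgdddFUU   [U → d F U]
dgdddFUU ⇒ dgddddUUU   [F → d U]
dgddddUUU ⇒ dgddddgggUU   [U → g g g]
dgddddgggUU ⇒ dgddddgggdFUU   [U → d F U]
dgddddgggdFUU ⇒ dgddddgggdgUU   [F → g]
dgddddgggdgUU ⇒ dgddddgggdggggU   [U → g g g]
dgddddgggdggggU ⇒ dgddddgggdggggggg   [U → g g g]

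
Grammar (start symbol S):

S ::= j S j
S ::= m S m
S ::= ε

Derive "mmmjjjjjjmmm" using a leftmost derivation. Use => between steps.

S=>mSm=>mmSmm=>mmmSmmm=>mmmjSjmmm=>mmmjjSjjmmm=>mmmjjjSjjjmmm=>mmmjjjjjjmmm

S => mSm   [S ::= m S m]
mSm => mmSmm   [S ::= m S m]
mmSmm => mmmSmmm   [S ::= m S m]
mmmSmmm => mmmjSjmmm   [S ::= j S j]
mmmjSjmmm => mmmjjSjjmmm   [S ::= j S j]
mmmjjSjjmmm => mmmjjjSjjjmmm   [S ::= j S j]
mmmjjjSjjjmmm => mmmjjjjjjmmm   [S ::= ε]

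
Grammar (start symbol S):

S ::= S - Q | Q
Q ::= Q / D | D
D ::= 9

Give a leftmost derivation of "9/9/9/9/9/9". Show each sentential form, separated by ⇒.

S ⇒ Q ⇒ Q/D ⇒ Q/D/D ⇒ Q/D/D/D ⇒ Q/D/D/D/D ⇒ Q/D/D/D/D/D ⇒ D/D/D/D/D/D ⇒ 9/D/D/D/D/D ⇒ 9/9/D/D/D/D ⇒ 9/9/9/D/D/D ⇒ 9/9/9/9/D/D ⇒ 9/9/9/9/9/D ⇒ 9/9/9/9/9/9

S ⇒ Q   [S ::= Q]
Q ⇒ Q/D   [Q ::= Q / D]
Q/D ⇒ Q/D/D   [Q ::= Q / D]
Q/D/D ⇒ Q/D/D/D   [Q ::= Q / D]
Q/D/D/D ⇒ Q/D/D/D/D   [Q ::= Q / D]
Q/D/D/D/D ⇒ Q/D/D/D/D/D   [Q ::= Q / D]
Q/D/D/D/D/D ⇒ D/D/D/D/D/D   [Q ::= D]
D/D/D/D/D/D ⇒ 9/D/D/D/D/D   [D ::= 9]
9/D/D/D/D/D ⇒ 9/9/D/D/D/D   [D ::= 9]
9/9/D/D/D/D ⇒ 9/9/9/D/D/D   [D ::= 9]
9/9/9/D/D/D ⇒ 9/9/9/9/D/D   [D ::= 9]
9/9/9/9/D/D ⇒ 9/9/9/9/9/D   [D ::= 9]
9/9/9/9/9/D ⇒ 9/9/9/9/9/9   [D ::= 9]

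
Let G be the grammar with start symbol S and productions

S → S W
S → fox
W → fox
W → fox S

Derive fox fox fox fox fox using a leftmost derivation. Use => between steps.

S => S W => S W W => S W W W => S W W W W => fox W W W W => fox fox W W W => fox fox fox W W => fox fox fox fox W => fox fox fox fox fox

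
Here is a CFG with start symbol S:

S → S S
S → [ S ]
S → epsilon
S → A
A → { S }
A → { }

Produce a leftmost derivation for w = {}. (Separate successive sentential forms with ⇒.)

S ⇒ A ⇒ {S} ⇒ {}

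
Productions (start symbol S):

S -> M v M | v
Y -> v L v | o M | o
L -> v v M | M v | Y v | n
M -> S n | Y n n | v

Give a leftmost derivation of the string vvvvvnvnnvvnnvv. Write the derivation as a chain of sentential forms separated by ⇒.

S ⇒ MvM ⇒ YnnvM ⇒ vLvnnvM ⇒ vMvvnnvM ⇒ vYnnvvnnvM ⇒ vvLvnnvvnnvM ⇒ vvvvMvnnvvnnvM ⇒ vvvvSnvnnvvnnvM ⇒ vvvvvnvnnvvnnvM ⇒ vvvvvnvnnvvnnvv

S ⇒ MvM   [S -> M v M]
MvM ⇒ YnnvM   [M -> Y n n]
YnnvM ⇒ vLvnnvM   [Y -> v L v]
vLvnnvM ⇒ vMvvnnvM   [L -> M v]
vMvvnnvM ⇒ vYnnvvnnvM   [M -> Y n n]
vYnnvvnnvM ⇒ vvLvnnvvnnvM   [Y -> v L v]
vvLvnnvvnnvM ⇒ vvvvMvnnvvnnvM   [L -> v v M]
vvvvMvnnvvnnvM ⇒ vvvvSnvnnvvnnvM   [M -> S n]
vvvvSnvnnvvnnvM ⇒ vvvvvnvnnvvnnvM   [S -> v]
vvvvvnvnnvvnnvM ⇒ vvvvvnvnnvvnnvv   [M -> v]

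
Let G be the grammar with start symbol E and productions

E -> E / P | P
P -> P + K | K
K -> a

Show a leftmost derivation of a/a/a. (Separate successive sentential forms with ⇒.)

E ⇒ E/P   [E -> E / P]
E/P ⇒ E/P/P   [E -> E / P]
E/P/P ⇒ P/P/P   [E -> P]
P/P/P ⇒ K/P/P   [P -> K]
K/P/P ⇒ a/P/P   [K -> a]
a/P/P ⇒ a/K/P   [P -> K]
a/K/P ⇒ a/a/P   [K -> a]
a/a/P ⇒ a/a/K   [P -> K]
a/a/K ⇒ a/a/a   [K -> a]

E⇒E/P⇒E/P/P⇒P/P/P⇒K/P/P⇒a/P/P⇒a/K/P⇒a/a/P⇒a/a/K⇒a/a/a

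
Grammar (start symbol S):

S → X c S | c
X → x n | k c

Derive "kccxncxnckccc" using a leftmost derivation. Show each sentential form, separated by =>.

S => XcS => kccS => kccXcS => kccxncS => kccxncXcS => kccxncxncS => kccxncxncXcS => kccxncxnckccS => kccxncxnckccc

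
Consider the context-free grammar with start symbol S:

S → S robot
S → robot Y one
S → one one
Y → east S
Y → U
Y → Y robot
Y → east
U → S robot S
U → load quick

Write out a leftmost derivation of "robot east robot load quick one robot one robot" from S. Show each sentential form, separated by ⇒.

S ⇒ S robot   [S → S robot]
S robot ⇒ robot Y one robot   [S → robot Y one]
robot Y one robot ⇒ robot east S one robot   [Y → east S]
robot east S one robot ⇒ robot east S robot one robot   [S → S robot]
robot east S robot one robot ⇒ robot east robot Y one robot one robot   [S → robot Y one]
robot east robot Y one robot one robot ⇒ robot east robot U one robot one robot   [Y → U]
robot east robot U one robot one robot ⇒ robot east robot load quick one robot one robot   [U → load quick]

S ⇒ S robot ⇒ robot Y one robot ⇒ robot east S one robot ⇒ robot east S robot one robot ⇒ robot east robot Y one robot one robot ⇒ robot east robot U one robot one robot ⇒ robot east robot load quick one robot one robot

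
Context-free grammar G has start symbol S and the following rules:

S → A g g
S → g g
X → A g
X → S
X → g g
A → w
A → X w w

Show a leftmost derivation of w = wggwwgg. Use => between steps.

S => Agg   [S → A g g]
Agg => Xwwgg   [A → X w w]
Xwwgg => Swwgg   [X → S]
Swwgg => Aggwwgg   [S → A g g]
Aggwwgg => wggwwgg   [A → w]

S=>Agg=>Xwwgg=>Swwgg=>Aggwwgg=>wggwwgg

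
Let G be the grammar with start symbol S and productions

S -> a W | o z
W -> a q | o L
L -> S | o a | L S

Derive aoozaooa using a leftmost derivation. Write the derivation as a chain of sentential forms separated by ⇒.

S⇒aW⇒aoL⇒aoLS⇒aoSS⇒aoozS⇒aoozaW⇒aoozaoL⇒aoozaooa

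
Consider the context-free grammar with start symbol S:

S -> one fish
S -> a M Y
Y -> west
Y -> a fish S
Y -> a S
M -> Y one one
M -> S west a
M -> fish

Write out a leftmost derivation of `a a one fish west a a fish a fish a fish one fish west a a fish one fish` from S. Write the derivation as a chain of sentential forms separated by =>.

S => a M Y => a S west a Y => a a M Y west a Y => a a S west a Y west a Y => a a one fish west a Y west a Y => a a one fish west a a fish S west a Y => a a one fish west a a fish a M Y west a Y => a a one fish west a a fish a fish Y west a Y => a a one fish west a a fish a fish a fish S west a Y => a a one fish west a a fish a fish a fish one fish west a Y => a a one fish west a a fish a fish a fish one fish west a a fish S => a a one fish west a a fish a fish a fish one fish west a a fish one fish

S => a M Y   [S -> a M Y]
a M Y => a S west a Y   [M -> S west a]
a S west a Y => a a M Y west a Y   [S -> a M Y]
a a M Y west a Y => a a S west a Y west a Y   [M -> S west a]
a a S west a Y west a Y => a a one fish west a Y west a Y   [S -> one fish]
a a one fish west a Y west a Y => a a one fish west a a fish S west a Y   [Y -> a fish S]
a a one fish west a a fish S west a Y => a a one fish west a a fish a M Y west a Y   [S -> a M Y]
a a one fish west a a fish a M Y west a Y => a a one fish west a a fish a fish Y west a Y   [M -> fish]
a a one fish west a a fish a fish Y west a Y => a a one fish west a a fish a fish a fish S west a Y   [Y -> a fish S]
a a one fish west a a fish a fish a fish S west a Y => a a one fish west a a fish a fish a fish one fish west a Y   [S -> one fish]
a a one fish west a a fish a fish a fish one fish west a Y => a a one fish west a a fish a fish a fish one fish west a a fish S   [Y -> a fish S]
a a one fish west a a fish a fish a fish one fish west a a fish S => a a one fish west a a fish a fish a fish one fish west a a fish one fish   [S -> one fish]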